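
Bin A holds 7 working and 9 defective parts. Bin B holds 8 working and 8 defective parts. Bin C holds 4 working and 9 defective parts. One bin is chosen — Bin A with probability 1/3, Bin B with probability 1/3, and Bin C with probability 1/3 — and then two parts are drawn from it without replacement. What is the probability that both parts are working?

757/4680

From Bin A: P(both working) = (7/16)(6/15) = 7/40.
From Bin B: P(both working) = (8/16)(7/15) = 7/30.
From Bin C: P(both working) = (4/13)(3/12) = 1/13.
Total probability = (1/3)(7/40) + (1/3)(7/30) + (1/3)(1/13) = 757/4680.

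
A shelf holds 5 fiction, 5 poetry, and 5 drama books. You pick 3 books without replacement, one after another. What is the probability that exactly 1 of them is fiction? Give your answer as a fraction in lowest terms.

One ordering (fiction drawn first) has probability 5/15 × 10/14 × 9/13 = 450/2730 = 15/91.
There are C(3,1) = 3 such orderings, each equally likely, so P = 3 × 15/91 = 45/91.

45/91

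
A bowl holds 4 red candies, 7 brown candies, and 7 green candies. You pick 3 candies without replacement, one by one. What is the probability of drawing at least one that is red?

113/204

P(no red) = 14/18 × 13/17 × 12/16 = 2184/4896 = 91/204.
P(at least one) = 1 − 91/204 = 113/204.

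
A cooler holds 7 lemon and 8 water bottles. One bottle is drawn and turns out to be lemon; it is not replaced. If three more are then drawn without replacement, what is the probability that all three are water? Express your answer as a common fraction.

With the first bottle removed, 8 water remain out of 14.
P = 8/14 × 7/13 × 6/12 = 336/2184 = 2/13.

2/13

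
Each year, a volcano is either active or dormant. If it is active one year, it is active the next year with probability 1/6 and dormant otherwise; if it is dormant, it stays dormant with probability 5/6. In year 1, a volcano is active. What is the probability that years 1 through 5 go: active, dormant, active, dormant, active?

Year 1 is given. For each transition, use the conditional probability from the current state:
P(dormant | active) = 5/6; P(active | dormant) = 1/6; P(dormant | active) = 5/6; P(active | dormant) = 1/6.
P = 5/6 × 1/6 × 5/6 × 1/6 = 25/1296.

25/1296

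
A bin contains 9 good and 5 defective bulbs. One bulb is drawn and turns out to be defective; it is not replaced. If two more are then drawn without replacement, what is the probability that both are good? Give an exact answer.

With the first bulb removed, 9 good remain out of 13.
P = 9/13 × 8/12 = 72/156 = 6/13.

6/13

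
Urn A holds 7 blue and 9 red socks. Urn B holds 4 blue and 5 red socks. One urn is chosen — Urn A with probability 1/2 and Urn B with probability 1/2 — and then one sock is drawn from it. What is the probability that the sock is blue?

127/288

From Urn A: P(blue) = 7/16.
From Urn B: P(blue) = 4/9.
Total probability = (1/2)(7/16) + (1/2)(4/9) = 127/288.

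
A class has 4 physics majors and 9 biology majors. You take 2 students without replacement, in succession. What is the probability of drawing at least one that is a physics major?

P(no physics majors) = 9/13 × 8/12 = 72/156 = 6/13.
P(at least one) = 1 − 6/13 = 7/13.

7/13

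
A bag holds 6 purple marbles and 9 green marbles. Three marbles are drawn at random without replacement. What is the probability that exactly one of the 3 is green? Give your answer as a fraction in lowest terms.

27/91

One ordering (green drawn first) has probability 9/15 × 6/14 × 5/13 = 270/2730 = 9/91.
There are C(3,1) = 3 such orderings, each equally likely, so P = 3 × 9/91 = 27/91.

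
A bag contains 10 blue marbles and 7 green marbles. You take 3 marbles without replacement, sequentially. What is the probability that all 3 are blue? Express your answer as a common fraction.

3/17

P = 10/17 × 9/16 × 8/15 = 720/4080 = 3/17.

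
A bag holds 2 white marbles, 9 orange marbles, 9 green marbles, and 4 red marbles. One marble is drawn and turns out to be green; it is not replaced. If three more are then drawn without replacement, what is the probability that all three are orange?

12/253

After the first draw, 9 of the remaining 23 marbles are orange.
P = 9/23 × 8/22 × 7/21 = 504/10626 = 12/253.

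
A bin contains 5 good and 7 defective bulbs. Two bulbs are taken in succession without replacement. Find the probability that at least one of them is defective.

P(no defective) = 5/12 × 4/11 = 20/132 = 5/33.
P(at least one) = 1 − 5/33 = 28/33.

28/33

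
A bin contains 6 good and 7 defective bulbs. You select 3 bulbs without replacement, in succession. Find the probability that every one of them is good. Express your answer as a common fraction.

P(every draw is good) = 6/13 × 5/12 × 4/11 = 120/1716 = 10/143.

10/143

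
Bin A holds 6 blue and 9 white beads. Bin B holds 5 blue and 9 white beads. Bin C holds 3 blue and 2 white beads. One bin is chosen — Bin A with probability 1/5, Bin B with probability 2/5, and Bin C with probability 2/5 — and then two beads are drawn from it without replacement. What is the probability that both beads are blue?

438/2275

From Bin A: P(both blue) = (6/15)(5/14) = 1/7.
From Bin B: P(both blue) = (5/14)(4/13) = 10/91.
From Bin C: P(both blue) = (3/5)(2/4) = 3/10.
Total probability = (1/5)(1/7) + (2/5)(10/91) + (2/5)(3/10) = 438/2275.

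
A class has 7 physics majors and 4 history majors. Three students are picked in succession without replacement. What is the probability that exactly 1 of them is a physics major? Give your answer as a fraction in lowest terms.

One ordering (a physics major drawn first) has probability 7/11 × 4/10 × 3/9 = 84/990 = 14/165.
There are C(3,1) = 3 such orderings, each equally likely, so P = 3 × 14/165 = 14/55.

14/55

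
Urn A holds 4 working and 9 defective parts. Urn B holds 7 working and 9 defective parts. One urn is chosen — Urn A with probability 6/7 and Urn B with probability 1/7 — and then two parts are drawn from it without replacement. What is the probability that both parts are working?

331/3640

From Urn A: P(both working) = (4/13)(3/12) = 1/13.
From Urn B: P(both working) = (7/16)(6/15) = 7/40.
Total probability = (6/7)(1/13) + (1/7)(7/40) = 331/3640.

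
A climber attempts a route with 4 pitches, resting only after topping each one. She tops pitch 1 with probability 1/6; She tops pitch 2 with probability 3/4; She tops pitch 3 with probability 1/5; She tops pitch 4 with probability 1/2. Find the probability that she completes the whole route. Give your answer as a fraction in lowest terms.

1/80

The events are sequential, so multiply the conditional probabilities:
P = 1/6 × 3/4 × 1/5 × 1/2 = 3/240 = 1/80.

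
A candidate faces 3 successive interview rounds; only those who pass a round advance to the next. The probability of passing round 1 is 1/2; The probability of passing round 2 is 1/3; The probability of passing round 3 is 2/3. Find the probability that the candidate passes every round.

1/9

The events are sequential, so multiply the conditional probabilities:
P = 1/2 × 1/3 × 2/3 = 2/18 = 1/9.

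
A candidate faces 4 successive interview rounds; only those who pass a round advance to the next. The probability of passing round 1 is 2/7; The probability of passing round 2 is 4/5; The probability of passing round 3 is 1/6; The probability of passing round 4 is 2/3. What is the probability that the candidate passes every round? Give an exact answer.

Multiplying along the chain,
P = 2/7 × 4/5 × 1/6 × 2/3 = 16/630 = 8/315.

8/315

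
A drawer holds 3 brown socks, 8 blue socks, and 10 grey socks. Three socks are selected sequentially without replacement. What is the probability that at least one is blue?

522/665

P(no blue) = 13/21 × 12/20 × 11/19 = 1716/7980 = 143/665.
P(at least one) = 1 − 143/665 = 522/665.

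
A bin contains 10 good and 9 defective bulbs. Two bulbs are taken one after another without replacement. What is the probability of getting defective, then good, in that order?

Multiply the probability of each draw given the previous ones:
P = 9/19 × 10/18 = 90/342 = 5/19.

5/19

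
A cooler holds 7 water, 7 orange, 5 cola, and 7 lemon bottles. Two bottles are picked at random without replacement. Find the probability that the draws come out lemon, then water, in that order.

Each draw changes the counts, so multiply the conditional probabilities along the sequence:
P = 7/26 × 7/25 = 49/650.

49/650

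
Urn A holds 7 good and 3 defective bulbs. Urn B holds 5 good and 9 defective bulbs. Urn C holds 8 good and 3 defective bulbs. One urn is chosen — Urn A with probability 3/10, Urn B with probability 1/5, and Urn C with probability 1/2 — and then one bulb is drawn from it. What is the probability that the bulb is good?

4967/7700

From Urn A: P(good) = 7/10.
From Urn B: P(good) = 5/14.
From Urn C: P(good) = 8/11.
Total probability = (3/10)(7/10) + (1/5)(5/14) + (1/2)(8/11) = 4967/7700.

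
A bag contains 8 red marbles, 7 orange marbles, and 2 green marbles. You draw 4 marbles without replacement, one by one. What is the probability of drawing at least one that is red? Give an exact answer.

161/170

P(no red) = 9/17 × 8/16 × 7/15 × 6/14 = 3024/57120 = 9/170.
P(at least one) = 1 − 9/170 = 161/170.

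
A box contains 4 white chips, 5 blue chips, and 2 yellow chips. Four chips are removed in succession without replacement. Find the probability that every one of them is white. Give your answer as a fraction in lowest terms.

1/330

P(all white) = 4/11 × 3/10 × 2/9 × 1/8 = 24/7920 = 1/330.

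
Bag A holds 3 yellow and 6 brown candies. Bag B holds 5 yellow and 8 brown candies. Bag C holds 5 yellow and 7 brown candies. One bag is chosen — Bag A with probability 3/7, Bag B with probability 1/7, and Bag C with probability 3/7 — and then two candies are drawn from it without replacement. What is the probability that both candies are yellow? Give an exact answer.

From Bag A: P(both yellow) = (3/9)(2/8) = 1/12.
From Bag B: P(both yellow) = (5/13)(4/12) = 5/39.
From Bag C: P(both yellow) = (5/12)(4/11) = 5/33.
Total probability = (3/7)(1/12) + (1/7)(5/39) + (3/7)(5/33) = 1429/12012.

1429/12012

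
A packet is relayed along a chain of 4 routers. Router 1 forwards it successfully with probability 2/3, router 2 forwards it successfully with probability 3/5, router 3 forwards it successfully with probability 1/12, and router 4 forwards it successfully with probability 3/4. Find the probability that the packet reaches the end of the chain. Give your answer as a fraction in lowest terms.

1/40

Each stage is reached only if all earlier stages succeed, so
P = 2/3 × 3/5 × 1/12 × 3/4 = 18/720 = 1/40.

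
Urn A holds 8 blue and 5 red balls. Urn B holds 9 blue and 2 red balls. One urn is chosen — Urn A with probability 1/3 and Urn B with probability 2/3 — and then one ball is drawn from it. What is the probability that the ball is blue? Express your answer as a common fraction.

From Urn A: P(blue) = 8/13.
From Urn B: P(blue) = 9/11.
Total probability = (1/3)(8/13) + (2/3)(9/11) = 322/429.

322/429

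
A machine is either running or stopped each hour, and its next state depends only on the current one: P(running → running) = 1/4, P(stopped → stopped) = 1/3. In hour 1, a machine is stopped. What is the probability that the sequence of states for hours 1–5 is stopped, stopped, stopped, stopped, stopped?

1/81

Hour 1 is given. For each transition, use the conditional probability from the current state:
P(stopped | stopped) = 1/3; P(stopped | stopped) = 1/3; P(stopped | stopped) = 1/3; P(stopped | stopped) = 1/3.
P = 1/3 × 1/3 × 1/3 × 1/3 = 1/81.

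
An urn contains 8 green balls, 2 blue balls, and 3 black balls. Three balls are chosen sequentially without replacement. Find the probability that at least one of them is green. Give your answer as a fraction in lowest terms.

P(no green) = 5/13 × 4/12 × 3/11 = 60/1716 = 5/143.
P(at least one) = 1 − 5/143 = 138/143.

138/143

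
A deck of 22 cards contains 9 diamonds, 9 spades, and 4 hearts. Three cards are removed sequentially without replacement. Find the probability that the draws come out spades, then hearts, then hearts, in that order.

9/770

Each draw changes the counts, so multiply the conditional probabilities along the sequence:
P = 9/22 × 4/21 × 3/20 = 108/9240 = 9/770.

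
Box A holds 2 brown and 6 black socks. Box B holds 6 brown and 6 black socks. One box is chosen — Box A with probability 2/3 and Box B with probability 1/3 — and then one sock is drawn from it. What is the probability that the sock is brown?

1/3

From Box A: P(brown) = 2/8.
From Box B: P(brown) = 6/12.
Total probability = (2/3)(2/8) + (1/3)(6/12) = 1/3.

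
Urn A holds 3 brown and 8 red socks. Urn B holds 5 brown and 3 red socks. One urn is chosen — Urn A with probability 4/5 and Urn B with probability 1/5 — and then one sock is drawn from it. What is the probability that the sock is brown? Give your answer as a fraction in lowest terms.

From Urn A: P(brown) = 3/11.
From Urn B: P(brown) = 5/8.
Total probability = (4/5)(3/11) + (1/5)(5/8) = 151/440.

151/440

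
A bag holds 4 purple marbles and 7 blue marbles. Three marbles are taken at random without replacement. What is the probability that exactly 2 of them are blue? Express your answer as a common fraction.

28/55

One ordering (blue drawn first) has probability 7/11 × 6/10 × 4/9 = 168/990 = 28/165.
There are C(3,2) = 3 such orderings, each equally likely, so P = 3 × 28/165 = 28/55.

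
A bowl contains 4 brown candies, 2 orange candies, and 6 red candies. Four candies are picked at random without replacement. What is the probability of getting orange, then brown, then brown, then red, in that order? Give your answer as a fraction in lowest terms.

Multiply the probability of each draw given the previous ones:
P = 2/12 × 4/11 × 3/10 × 6/9 = 144/11880 = 2/165.

2/165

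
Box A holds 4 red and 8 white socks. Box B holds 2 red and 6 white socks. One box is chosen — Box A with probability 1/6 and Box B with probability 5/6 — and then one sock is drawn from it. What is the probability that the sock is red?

From Box A: P(red) = 4/12.
From Box B: P(red) = 2/8.
Total probability = (1/6)(4/12) + (5/6)(2/8) = 19/72.

19/72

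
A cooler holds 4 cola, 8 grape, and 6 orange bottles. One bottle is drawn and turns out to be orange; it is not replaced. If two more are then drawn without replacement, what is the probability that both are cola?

3/68

With the first bottle removed, 4 cola remain out of 17.
P = 4/17 × 3/16 = 12/272 = 3/68.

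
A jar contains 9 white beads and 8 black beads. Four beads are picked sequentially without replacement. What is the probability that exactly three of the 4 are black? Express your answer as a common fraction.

18/85

One ordering (black drawn first) has probability 8/17 × 7/16 × 6/15 × 9/14 = 3024/57120 = 9/170.
There are C(4,3) = 4 such orderings, each equally likely, so P = 4 × 9/170 = 18/85.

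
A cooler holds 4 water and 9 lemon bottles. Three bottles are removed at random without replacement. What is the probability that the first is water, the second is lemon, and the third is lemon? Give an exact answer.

24/143

Chain rule:
P = 4/13 × 9/12 × 8/11 = 288/1716 = 24/143.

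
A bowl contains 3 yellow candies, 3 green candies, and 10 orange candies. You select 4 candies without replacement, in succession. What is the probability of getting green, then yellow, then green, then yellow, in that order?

3/3640

Multiply the probability of each draw given the previous ones:
P = 3/16 × 3/15 × 2/14 × 2/13 = 36/43680 = 3/3640.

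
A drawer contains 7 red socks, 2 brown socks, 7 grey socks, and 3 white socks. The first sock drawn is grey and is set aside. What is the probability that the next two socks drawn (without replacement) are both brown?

1/153

After the first draw, 2 of the remaining 18 socks are brown.
P = 2/18 × 1/17 = 2/306 = 1/153.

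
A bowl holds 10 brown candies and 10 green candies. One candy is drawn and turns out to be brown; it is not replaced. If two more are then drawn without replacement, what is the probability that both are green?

5/19

With the first candy removed, 10 green remain out of 19.
P = 10/19 × 9/18 = 90/342 = 5/19.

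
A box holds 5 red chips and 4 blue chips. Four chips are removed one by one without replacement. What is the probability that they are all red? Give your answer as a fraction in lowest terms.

5/126

P(all red) = 5/9 × 4/8 × 3/7 × 2/6 = 120/3024 = 5/126.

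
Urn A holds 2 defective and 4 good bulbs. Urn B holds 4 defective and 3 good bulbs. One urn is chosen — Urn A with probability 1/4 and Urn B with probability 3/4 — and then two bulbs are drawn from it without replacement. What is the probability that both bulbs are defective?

97/420

From Urn A: P(both defective) = (2/6)(1/5) = 1/15.
From Urn B: P(both defective) = (4/7)(3/6) = 2/7.
Total probability = (1/4)(1/15) + (3/4)(2/7) = 97/420.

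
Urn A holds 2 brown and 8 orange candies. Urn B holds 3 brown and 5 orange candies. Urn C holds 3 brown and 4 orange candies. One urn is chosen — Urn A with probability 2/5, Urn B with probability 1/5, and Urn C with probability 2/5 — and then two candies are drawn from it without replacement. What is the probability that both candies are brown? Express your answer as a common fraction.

551/6300

From Urn A: P(both brown) = (2/10)(1/9) = 1/45.
From Urn B: P(both brown) = (3/8)(2/7) = 3/28.
From Urn C: P(both brown) = (3/7)(2/6) = 1/7.
Total probability = (2/5)(1/45) + (1/5)(3/28) + (2/5)(1/7) = 551/6300.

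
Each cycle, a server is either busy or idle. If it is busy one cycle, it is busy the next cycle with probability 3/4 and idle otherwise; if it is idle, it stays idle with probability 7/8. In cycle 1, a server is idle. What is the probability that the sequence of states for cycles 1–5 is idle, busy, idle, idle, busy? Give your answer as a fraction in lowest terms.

Cycle 1 is given. For each transition, use the conditional probability from the current state:
P(busy | idle) = 1/8; P(idle | busy) = 1/4; P(idle | idle) = 7/8; P(busy | idle) = 1/8.
P = 1/8 × 1/4 × 7/8 × 1/8 = 7/2048.

7/2048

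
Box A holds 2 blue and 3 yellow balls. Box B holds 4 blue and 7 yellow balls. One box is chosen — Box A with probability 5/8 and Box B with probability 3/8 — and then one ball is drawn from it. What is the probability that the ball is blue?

From Box A: P(blue) = 2/5.
From Box B: P(blue) = 4/11.
Total probability = (5/8)(2/5) + (3/8)(4/11) = 17/44.

17/44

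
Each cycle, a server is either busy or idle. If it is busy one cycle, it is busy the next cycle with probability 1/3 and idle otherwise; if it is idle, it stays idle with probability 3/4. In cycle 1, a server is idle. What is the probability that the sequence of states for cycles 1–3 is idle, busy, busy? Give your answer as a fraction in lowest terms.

1/12

Cycle 1 is given. For each transition, use the conditional probability from the current state:
P(busy | idle) = 1/4; P(busy | busy) = 1/3.
P = 1/4 × 1/3 = 1/12.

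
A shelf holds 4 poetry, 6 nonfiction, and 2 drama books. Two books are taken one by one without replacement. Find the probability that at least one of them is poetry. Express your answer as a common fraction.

19/33

P(no poetry) = 8/12 × 7/11 = 56/132 = 14/33.
P(at least one) = 1 − 14/33 = 19/33.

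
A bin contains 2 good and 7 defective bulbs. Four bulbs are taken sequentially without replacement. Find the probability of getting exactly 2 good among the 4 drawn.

One ordering (good drawn first) has probability 2/9 × 1/8 × 7/7 × 6/6 = 84/3024 = 1/36.
There are C(4,2) = 6 such orderings, each equally likely, so P = 6 × 1/36 = 1/6.

1/6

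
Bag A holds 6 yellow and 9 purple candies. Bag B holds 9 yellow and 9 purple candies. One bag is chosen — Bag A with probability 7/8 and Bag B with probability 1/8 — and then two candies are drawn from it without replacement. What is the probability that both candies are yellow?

From Bag A: P(both yellow) = (6/15)(5/14) = 1/7.
From Bag B: P(both yellow) = (9/18)(8/17) = 4/17.
Total probability = (7/8)(1/7) + (1/8)(4/17) = 21/136.

21/136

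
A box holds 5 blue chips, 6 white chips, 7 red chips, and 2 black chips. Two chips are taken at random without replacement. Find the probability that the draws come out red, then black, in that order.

7/190

Chain rule:
P = 7/20 × 2/19 = 14/380 = 7/190.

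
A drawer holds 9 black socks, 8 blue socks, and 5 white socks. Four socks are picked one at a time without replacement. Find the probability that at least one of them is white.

141/209

P(no white) = 17/22 × 16/21 × 15/20 × 14/19 = 57120/175560 = 68/209.
P(at least one) = 1 − 68/209 = 141/209.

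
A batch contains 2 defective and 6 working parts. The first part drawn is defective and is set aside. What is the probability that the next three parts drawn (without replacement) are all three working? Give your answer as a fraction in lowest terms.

4/7

After the first draw, 6 of the remaining 7 parts are working.
P = 6/7 × 5/6 × 4/5 = 120/210 = 4/7.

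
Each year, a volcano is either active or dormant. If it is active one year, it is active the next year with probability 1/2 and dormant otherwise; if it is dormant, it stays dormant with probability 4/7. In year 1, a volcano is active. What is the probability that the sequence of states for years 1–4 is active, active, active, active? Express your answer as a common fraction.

Year 1 is given. For each transition, use the conditional probability from the current state:
P(active | active) = 1/2; P(active | active) = 1/2; P(active | active) = 1/2.
P = 1/2 × 1/2 × 1/2 = 1/8.

1/8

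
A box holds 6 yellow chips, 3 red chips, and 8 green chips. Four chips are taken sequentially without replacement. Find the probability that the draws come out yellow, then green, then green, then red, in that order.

3/170

Each draw changes the counts, so multiply the conditional probabilities along the sequence:
P = 6/17 × 8/16 × 7/15 × 3/14 = 1008/57120 = 3/170.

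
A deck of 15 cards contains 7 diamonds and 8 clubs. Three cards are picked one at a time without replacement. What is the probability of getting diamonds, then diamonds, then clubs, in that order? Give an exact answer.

8/65

Multiply the probability of each draw given the previous ones:
P = 7/15 × 6/14 × 8/13 = 336/2730 = 8/65.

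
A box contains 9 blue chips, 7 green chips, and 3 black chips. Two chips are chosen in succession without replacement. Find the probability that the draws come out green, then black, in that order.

7/114

Chain rule:
P = 7/19 × 3/18 = 21/342 = 7/114.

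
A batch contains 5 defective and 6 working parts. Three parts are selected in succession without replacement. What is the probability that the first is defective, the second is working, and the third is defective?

4/33

Each draw changes the counts, so multiply the conditional probabilities along the sequence:
P = 5/11 × 6/10 × 4/9 = 120/990 = 4/33.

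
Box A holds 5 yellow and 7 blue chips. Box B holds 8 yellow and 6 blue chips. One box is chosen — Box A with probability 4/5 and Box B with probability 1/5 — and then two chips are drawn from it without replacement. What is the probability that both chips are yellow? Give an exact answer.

From Box A: P(both yellow) = (5/12)(4/11) = 5/33.
From Box B: P(both yellow) = (8/14)(7/13) = 4/13.
Total probability = (4/5)(5/33) + (1/5)(4/13) = 392/2145.

392/2145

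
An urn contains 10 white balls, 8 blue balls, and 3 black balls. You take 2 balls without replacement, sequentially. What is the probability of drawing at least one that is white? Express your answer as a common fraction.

P(no white) = 11/21 × 10/20 = 110/420 = 11/42.
P(at least one) = 1 − 11/42 = 31/42.

31/42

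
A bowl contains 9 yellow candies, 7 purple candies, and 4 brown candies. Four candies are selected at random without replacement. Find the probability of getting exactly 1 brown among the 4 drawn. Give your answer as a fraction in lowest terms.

One ordering (brown drawn first) has probability 4/20 × 16/19 × 15/18 × 14/17 = 13440/116280 = 112/969.
There are C(4,1) = 4 such orderings, each equally likely, so P = 4 × 112/969 = 448/969.

448/969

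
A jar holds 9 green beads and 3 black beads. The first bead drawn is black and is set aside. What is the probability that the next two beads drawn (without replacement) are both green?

36/55

After the first draw, 9 of the remaining 11 beads are green.
P = 9/11 × 8/10 = 72/110 = 36/55.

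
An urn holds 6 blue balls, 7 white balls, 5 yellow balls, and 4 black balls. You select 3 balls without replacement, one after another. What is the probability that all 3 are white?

1/44

P(all white) = 7/22 × 6/21 × 5/20 = 210/9240 = 1/44.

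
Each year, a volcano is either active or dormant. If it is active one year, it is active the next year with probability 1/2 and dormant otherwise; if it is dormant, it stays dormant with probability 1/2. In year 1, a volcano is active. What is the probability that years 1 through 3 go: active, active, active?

1/4

Year 1 is given. For each transition, use the conditional probability from the current state:
P(active | active) = 1/2; P(active | active) = 1/2.
P = 1/2 × 1/2 = 1/4.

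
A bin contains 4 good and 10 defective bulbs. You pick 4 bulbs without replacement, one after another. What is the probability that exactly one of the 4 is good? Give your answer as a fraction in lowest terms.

480/1001

One ordering (good drawn first) has probability 4/14 × 10/13 × 9/12 × 8/11 = 2880/24024 = 120/1001.
There are C(4,1) = 4 such orderings, each equally likely, so P = 4 × 120/1001 = 480/1001.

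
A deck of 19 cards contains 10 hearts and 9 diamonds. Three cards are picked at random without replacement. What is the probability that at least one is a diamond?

283/323

P(no diamonds) = 10/19 × 9/18 × 8/17 = 720/5814 = 40/323.
P(at least one) = 1 − 40/323 = 283/323.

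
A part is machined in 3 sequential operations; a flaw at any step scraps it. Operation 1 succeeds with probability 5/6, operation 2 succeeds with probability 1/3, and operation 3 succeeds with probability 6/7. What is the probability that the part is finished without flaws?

The events are sequential, so multiply the conditional probabilities:
P = 5/6 × 1/3 × 6/7 = 30/126 = 5/21.

5/21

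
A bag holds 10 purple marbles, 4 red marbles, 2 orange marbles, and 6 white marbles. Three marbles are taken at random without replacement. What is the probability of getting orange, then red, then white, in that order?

2/385

Each draw changes the counts, so multiply the conditional probabilities along the sequence:
P = 2/22 × 4/21 × 6/20 = 48/9240 = 2/385.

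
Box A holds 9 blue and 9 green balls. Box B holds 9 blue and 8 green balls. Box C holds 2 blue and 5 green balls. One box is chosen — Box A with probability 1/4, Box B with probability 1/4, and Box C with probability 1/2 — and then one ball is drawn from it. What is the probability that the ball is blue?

From Box A: P(blue) = 9/18.
From Box B: P(blue) = 9/17.
From Box C: P(blue) = 2/7.
Total probability = (1/4)(9/18) + (1/4)(9/17) + (1/2)(2/7) = 381/952.

381/952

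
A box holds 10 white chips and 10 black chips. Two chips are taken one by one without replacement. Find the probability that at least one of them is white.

P(no white) = 10/20 × 9/19 = 90/380 = 9/38.
P(at least one) = 1 − 9/38 = 29/38.

29/38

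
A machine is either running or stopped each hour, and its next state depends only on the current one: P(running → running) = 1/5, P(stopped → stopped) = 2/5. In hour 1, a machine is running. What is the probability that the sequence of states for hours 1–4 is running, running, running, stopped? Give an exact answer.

4/125

Hour 1 is given. For each transition, use the conditional probability from the current state:
P(running | running) = 1/5; P(running | running) = 1/5; P(stopped | running) = 4/5.
P = 1/5 × 1/5 × 4/5 = 4/125.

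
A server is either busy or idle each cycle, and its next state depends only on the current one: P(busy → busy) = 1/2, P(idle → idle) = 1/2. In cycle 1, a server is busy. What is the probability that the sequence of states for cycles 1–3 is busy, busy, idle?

1/4

Cycle 1 is given. For each transition, use the conditional probability from the current state:
P(busy | busy) = 1/2; P(idle | busy) = 1/2.
P = 1/2 × 1/2 = 1/4.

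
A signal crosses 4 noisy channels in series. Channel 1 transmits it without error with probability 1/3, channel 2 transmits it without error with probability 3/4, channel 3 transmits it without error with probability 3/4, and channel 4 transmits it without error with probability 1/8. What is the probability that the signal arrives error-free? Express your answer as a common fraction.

3/128

Multiplying along the chain,
P = 1/3 × 3/4 × 3/4 × 1/8 = 9/384 = 3/128.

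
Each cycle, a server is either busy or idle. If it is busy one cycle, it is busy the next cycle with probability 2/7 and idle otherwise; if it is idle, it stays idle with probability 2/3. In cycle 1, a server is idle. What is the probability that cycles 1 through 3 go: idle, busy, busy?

2/21

Cycle 1 is given. For each transition, use the conditional probability from the current state:
P(busy | idle) = 1/3; P(busy | busy) = 2/7.
P = 1/3 × 2/7 = 2/21.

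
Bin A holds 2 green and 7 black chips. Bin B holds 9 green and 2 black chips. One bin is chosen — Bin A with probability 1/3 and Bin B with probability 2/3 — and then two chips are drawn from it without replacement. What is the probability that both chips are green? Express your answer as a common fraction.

2647/5940

From Bin A: P(both green) = (2/9)(1/8) = 1/36.
From Bin B: P(both green) = (9/11)(8/10) = 36/55.
Total probability = (1/3)(1/36) + (2/3)(36/55) = 2647/5940.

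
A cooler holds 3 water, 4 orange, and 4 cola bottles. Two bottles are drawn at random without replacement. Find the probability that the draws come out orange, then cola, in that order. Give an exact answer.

8/55

Each draw changes the counts, so multiply the conditional probabilities along the sequence:
P = 4/11 × 4/10 = 16/110 = 8/55.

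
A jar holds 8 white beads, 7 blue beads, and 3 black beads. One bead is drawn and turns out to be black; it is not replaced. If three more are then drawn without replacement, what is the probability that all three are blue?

After the first draw, 7 of the remaining 17 beads are blue.
P = 7/17 × 6/16 × 5/15 = 210/4080 = 7/136.

7/136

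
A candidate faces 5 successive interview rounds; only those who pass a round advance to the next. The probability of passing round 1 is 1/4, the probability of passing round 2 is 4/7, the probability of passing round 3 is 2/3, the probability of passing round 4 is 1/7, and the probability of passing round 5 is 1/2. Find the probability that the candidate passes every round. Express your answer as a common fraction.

1/147

The events are sequential, so multiply the conditional probabilities:
P = 1/4 × 4/7 × 2/3 × 1/7 × 1/2 = 8/1176 = 1/147.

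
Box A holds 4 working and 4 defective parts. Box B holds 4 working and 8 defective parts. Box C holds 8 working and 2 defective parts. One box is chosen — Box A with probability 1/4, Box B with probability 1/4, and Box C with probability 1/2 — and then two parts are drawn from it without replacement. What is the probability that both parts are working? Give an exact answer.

10739/27720

From Box A: P(both working) = (4/8)(3/7) = 3/14.
From Box B: P(both working) = (4/12)(3/11) = 1/11.
From Box C: P(both working) = (8/10)(7/9) = 28/45.
Total probability = (1/4)(3/14) + (1/4)(1/11) + (1/2)(28/45) = 10739/27720.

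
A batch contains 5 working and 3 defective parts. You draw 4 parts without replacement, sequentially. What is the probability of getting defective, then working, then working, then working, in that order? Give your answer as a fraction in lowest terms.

3/28

Each draw changes the counts, so multiply the conditional probabilities along the sequence:
P = 3/8 × 5/7 × 4/6 × 3/5 = 180/1680 = 3/28.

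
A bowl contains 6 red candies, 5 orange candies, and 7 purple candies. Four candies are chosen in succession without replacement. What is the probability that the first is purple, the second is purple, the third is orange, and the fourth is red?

Chain rule:
P = 7/18 × 6/17 × 5/16 × 6/15 = 1260/73440 = 7/408.

7/408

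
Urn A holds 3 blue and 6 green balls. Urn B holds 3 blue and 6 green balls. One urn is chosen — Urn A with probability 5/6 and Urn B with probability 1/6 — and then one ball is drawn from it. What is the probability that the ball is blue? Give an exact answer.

1/3

From Urn A: P(blue) = 3/9.
From Urn B: P(blue) = 3/9.
Total probability = (5/6)(3/9) + (1/6)(3/9) = 1/3.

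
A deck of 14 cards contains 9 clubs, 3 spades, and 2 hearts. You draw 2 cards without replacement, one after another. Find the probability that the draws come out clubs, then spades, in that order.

Multiply the probability of each draw given the previous ones:
P = 9/14 × 3/13 = 27/182.

27/182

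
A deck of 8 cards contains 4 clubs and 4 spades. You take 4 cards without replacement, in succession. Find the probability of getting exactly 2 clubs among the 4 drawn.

One ordering (clubs drawn first) has probability 4/8 × 3/7 × 4/6 × 3/5 = 144/1680 = 3/35.
There are C(4,2) = 6 such orderings, each equally likely, so P = 6 × 3/35 = 18/35.

18/35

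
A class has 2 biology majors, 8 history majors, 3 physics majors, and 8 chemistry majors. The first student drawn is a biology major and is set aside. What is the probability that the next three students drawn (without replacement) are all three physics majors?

With the first student removed, 3 physics majors remain out of 20.
P = 3/20 × 2/19 × 1/18 = 6/6840 = 1/1140.

1/1140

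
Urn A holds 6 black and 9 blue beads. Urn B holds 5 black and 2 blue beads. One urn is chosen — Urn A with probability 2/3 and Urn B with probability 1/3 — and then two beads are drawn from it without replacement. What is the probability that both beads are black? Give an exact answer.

From Urn A: P(both black) = (6/15)(5/14) = 1/7.
From Urn B: P(both black) = (5/7)(4/6) = 10/21.
Total probability = (2/3)(1/7) + (1/3)(10/21) = 16/63.

16/63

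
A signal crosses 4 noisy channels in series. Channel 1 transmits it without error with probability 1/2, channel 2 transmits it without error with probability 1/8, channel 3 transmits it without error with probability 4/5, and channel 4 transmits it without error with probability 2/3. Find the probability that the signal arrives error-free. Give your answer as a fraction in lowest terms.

1/30

The events are sequential, so multiply the conditional probabilities:
P = 1/2 × 1/8 × 4/5 × 2/3 = 8/240 = 1/30.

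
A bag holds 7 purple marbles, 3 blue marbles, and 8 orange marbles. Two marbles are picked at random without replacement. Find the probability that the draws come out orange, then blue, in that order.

Each draw changes the counts, so multiply the conditional probabilities along the sequence:
P = 8/18 × 3/17 = 24/306 = 4/51.

4/51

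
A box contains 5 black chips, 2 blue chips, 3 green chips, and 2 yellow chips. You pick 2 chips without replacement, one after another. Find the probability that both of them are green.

P = 3/12 × 2/11 = 6/132 = 1/22.

1/22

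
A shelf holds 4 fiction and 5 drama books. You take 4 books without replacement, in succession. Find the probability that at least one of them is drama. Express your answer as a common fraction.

P(no drama) = 4/9 × 3/8 × 2/7 × 1/6 = 24/3024 = 1/126.
P(at least one) = 1 − 1/126 = 125/126.

125/126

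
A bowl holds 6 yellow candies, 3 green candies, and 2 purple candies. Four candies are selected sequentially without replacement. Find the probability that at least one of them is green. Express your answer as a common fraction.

P(no green) = 8/11 × 7/10 × 6/9 × 5/8 = 1680/7920 = 7/33.
P(at least one) = 1 − 7/33 = 26/33.

26/33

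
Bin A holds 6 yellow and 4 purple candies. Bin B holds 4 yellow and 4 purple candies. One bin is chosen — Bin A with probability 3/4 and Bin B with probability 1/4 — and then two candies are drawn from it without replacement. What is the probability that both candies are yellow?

From Bin A: P(both yellow) = (6/10)(5/9) = 1/3.
From Bin B: P(both yellow) = (4/8)(3/7) = 3/14.
Total probability = (3/4)(1/3) + (1/4)(3/14) = 17/56.

17/56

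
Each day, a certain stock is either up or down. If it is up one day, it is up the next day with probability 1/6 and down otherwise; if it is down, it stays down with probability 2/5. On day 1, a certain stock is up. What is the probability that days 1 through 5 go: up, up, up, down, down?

Day 1 is given. For each transition, use the conditional probability from the current state:
P(up | up) = 1/6; P(up | up) = 1/6; P(down | up) = 5/6; P(down | down) = 2/5.
P = 1/6 × 1/6 × 5/6 × 2/5 = 10/1080 = 1/108.

1/108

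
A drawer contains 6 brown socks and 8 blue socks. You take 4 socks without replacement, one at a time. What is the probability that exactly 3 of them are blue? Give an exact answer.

48/143

One ordering (blue drawn first) has probability 8/14 × 7/13 × 6/12 × 6/11 = 2016/24024 = 12/143.
There are C(4,3) = 4 such orderings, each equally likely, so P = 4 × 12/143 = 48/143.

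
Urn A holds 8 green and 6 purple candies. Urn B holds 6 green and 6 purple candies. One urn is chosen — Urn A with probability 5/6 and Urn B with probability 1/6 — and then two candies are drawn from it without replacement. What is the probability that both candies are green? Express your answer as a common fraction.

505/1716

From Urn A: P(both green) = (8/14)(7/13) = 4/13.
From Urn B: P(both green) = (6/12)(5/11) = 5/22.
Total probability = (5/6)(4/13) + (1/6)(5/22) = 505/1716.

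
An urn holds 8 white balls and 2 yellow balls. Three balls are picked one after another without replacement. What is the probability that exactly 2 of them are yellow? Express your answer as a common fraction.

One ordering (yellow drawn first) has probability 2/10 × 1/9 × 8/8 = 16/720 = 1/45.
There are C(3,2) = 3 such orderings, each equally likely, so P = 3 × 1/45 = 1/15.

1/15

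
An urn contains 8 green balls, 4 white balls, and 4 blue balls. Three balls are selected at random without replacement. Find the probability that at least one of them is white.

17/28

P(no white) = 12/16 × 11/15 × 10/14 = 1320/3360 = 11/28.
P(at least one) = 1 − 11/28 = 17/28.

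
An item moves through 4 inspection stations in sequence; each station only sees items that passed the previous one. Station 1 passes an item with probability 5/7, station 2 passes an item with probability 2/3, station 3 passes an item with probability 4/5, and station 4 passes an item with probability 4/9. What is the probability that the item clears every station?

The events are sequential, so multiply the conditional probabilities:
P = 5/7 × 2/3 × 4/5 × 4/9 = 160/945 = 32/189.

32/189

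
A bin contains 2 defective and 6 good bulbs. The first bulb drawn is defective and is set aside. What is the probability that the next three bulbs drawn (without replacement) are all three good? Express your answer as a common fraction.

4/7

With the first bulb removed, 6 good remain out of 7.
P = 6/7 × 5/6 × 4/5 = 120/210 = 4/7.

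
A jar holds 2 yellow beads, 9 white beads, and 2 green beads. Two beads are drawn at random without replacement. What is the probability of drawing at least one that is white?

P(no white) = 4/13 × 3/12 = 12/156 = 1/13.
P(at least one) = 1 − 1/13 = 12/13.

12/13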